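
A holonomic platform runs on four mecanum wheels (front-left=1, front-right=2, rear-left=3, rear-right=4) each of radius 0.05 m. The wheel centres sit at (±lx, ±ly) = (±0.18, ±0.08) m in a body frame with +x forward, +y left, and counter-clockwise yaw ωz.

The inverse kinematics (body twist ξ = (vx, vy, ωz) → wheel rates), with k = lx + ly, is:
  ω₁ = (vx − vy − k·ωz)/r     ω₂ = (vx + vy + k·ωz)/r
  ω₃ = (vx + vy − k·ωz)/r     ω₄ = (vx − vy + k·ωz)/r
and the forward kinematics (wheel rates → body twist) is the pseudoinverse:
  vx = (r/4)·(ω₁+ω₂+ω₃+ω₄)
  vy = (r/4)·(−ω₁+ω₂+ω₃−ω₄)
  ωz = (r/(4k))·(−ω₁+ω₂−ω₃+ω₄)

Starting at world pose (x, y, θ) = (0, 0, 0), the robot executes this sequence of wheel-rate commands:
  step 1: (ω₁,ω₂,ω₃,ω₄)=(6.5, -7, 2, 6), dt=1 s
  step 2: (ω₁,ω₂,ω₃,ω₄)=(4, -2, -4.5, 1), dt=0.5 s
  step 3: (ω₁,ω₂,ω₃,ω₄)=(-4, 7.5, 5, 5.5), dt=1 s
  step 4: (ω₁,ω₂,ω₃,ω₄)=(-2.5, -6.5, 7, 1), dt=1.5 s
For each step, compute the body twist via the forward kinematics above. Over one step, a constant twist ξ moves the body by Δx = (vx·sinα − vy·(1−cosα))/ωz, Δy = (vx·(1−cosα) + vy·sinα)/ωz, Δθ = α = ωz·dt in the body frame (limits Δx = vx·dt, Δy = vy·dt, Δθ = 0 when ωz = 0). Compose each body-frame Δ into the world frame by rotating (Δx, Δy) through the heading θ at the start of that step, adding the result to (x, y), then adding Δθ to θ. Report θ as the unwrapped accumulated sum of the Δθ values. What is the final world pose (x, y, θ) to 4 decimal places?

step 1: ξ=(vx,vy,ωz)=(0.0938, -0.2188, -0.4567), dt=1.0 → body Δ=(0.0414, -0.2323, -0.4567) → world pose (0.0414, -0.2323, -0.4567)
step 2: ξ=(vx,vy,ωz)=(-0.0187, -0.1438, -0.0240), dt=0.5 → body Δ=(-0.0098, -0.0718, -0.0120) → world pose (0.0010, -0.2924, -0.4688)
step 3: ξ=(vx,vy,ωz)=(0.1750, 0.1375, 0.5769), dt=1.0 → body Δ=(0.1269, 0.1791, 0.5769) → world pose (0.1951, -0.1899, 0.1082)
step 4: ξ=(vx,vy,ωz)=(-0.0125, 0.0250, -0.4808), dt=1.5 → body Δ=(-0.0042, 0.0408, -0.7212) → world pose (0.1865, -0.1498, -0.6130)

(0.1865, -0.1498, -0.6130)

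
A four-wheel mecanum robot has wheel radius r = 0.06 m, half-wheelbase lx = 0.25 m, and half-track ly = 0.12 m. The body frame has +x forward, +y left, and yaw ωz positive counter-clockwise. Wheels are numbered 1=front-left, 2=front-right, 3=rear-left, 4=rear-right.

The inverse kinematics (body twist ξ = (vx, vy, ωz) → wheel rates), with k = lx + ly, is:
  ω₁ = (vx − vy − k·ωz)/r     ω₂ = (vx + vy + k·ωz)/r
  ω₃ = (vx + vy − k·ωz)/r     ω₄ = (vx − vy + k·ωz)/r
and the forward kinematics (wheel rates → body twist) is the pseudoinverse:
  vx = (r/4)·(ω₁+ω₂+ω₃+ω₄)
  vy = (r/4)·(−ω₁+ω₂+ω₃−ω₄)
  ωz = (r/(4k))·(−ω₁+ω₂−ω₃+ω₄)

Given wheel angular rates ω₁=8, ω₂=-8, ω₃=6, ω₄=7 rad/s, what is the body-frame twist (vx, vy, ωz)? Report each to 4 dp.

k = lx + ly = 0.25 + 0.12 = 0.3700
ω₁+ω₂+ω₃+ω₄ = 13.0000  →  vx = (0.06/4)·13.0000 = 0.1950
−ω₁+ω₂+ω₃−ω₄ = -17.0000  →  vy = (0.06/4)·-17.0000 = -0.2550
−ω₁+ω₂−ω₃+ω₄ = -15.0000  →  ωz = (0.06/1.4800)·-15.0000 = -0.6081

(0.1950, -0.2550, -0.6081)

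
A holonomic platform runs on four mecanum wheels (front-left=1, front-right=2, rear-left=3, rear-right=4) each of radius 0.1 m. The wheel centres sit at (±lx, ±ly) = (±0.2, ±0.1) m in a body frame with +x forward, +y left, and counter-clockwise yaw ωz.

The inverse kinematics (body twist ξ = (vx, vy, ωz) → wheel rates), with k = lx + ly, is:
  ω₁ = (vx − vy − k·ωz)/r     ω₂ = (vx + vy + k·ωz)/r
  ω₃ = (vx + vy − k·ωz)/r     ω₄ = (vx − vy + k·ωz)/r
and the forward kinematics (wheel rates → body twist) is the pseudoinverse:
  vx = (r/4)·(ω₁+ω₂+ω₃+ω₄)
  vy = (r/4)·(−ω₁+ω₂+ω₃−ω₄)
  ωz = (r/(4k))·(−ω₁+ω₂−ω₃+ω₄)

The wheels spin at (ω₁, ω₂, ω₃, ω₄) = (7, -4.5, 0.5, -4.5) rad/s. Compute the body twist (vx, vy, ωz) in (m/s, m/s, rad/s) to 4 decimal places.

k = lx + ly = 0.2 + 0.1 = 0.3000
ω₁+ω₂+ω₃+ω₄ = -1.5000  →  vx = (0.1/4)·-1.5000 = -0.0375
−ω₁+ω₂+ω₃−ω₄ = -6.5000  →  vy = (0.1/4)·-6.5000 = -0.1625
−ω₁+ω₂−ω₃+ω₄ = -16.5000  →  ωz = (0.1/1.2000)·-16.5000 = -1.3750

(-0.0375, -0.1625, -1.3750)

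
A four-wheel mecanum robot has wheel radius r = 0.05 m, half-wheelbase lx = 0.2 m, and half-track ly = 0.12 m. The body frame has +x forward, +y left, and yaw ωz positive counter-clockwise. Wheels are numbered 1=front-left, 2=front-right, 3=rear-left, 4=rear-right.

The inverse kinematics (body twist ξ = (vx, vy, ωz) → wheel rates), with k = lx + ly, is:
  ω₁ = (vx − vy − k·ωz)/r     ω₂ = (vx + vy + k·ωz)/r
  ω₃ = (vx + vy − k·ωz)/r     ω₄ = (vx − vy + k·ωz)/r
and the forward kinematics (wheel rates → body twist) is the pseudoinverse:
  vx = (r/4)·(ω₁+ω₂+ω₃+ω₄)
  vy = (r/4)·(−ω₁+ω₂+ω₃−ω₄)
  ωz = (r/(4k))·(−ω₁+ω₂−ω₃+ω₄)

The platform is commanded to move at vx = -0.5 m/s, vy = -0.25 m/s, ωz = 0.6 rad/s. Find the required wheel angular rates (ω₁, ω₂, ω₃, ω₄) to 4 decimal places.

(-8.8400, -11.1600, -18.8400, -1.1600)

k = lx + ly = 0.2 + 0.12 = 0.3200;  k·ωz = 0.3200·0.6 = 0.1920
ω₁ (FL) = (vx − vy − k·ωz)/r = -0.4420/0.05 = -8.8400
ω₂ (FR) = (vx + vy + k·ωz)/r = -0.5580/0.05 = -11.1600
ω₃ (RL) = (vx + vy − k·ωz)/r = -0.9420/0.05 = -18.8400
ω₄ (RR) = (vx − vy + k·ωz)/r = -0.0580/0.05 = -1.1600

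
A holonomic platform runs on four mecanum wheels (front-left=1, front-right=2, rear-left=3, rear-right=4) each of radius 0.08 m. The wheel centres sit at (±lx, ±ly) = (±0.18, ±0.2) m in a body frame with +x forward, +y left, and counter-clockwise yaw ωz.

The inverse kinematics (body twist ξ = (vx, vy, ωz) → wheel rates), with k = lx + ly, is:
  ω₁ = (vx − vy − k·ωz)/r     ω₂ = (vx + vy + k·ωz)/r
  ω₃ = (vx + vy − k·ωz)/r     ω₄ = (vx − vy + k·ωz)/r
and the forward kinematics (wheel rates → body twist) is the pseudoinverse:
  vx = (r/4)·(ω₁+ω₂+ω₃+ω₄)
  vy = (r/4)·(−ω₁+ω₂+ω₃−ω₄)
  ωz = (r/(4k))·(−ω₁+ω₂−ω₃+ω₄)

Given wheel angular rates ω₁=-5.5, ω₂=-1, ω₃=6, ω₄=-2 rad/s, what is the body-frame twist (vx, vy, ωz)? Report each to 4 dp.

(-0.0500, 0.2500, -0.1842)

k = lx + ly = 0.18 + 0.2 = 0.3800
ω₁+ω₂+ω₃+ω₄ = -2.5000  →  vx = (0.08/4)·-2.5000 = -0.0500
−ω₁+ω₂+ω₃−ω₄ = 12.5000  →  vy = (0.08/4)·12.5000 = 0.2500
−ω₁+ω₂−ω₃+ω₄ = -3.5000  →  ωz = (0.08/1.5200)·-3.5000 = -0.1842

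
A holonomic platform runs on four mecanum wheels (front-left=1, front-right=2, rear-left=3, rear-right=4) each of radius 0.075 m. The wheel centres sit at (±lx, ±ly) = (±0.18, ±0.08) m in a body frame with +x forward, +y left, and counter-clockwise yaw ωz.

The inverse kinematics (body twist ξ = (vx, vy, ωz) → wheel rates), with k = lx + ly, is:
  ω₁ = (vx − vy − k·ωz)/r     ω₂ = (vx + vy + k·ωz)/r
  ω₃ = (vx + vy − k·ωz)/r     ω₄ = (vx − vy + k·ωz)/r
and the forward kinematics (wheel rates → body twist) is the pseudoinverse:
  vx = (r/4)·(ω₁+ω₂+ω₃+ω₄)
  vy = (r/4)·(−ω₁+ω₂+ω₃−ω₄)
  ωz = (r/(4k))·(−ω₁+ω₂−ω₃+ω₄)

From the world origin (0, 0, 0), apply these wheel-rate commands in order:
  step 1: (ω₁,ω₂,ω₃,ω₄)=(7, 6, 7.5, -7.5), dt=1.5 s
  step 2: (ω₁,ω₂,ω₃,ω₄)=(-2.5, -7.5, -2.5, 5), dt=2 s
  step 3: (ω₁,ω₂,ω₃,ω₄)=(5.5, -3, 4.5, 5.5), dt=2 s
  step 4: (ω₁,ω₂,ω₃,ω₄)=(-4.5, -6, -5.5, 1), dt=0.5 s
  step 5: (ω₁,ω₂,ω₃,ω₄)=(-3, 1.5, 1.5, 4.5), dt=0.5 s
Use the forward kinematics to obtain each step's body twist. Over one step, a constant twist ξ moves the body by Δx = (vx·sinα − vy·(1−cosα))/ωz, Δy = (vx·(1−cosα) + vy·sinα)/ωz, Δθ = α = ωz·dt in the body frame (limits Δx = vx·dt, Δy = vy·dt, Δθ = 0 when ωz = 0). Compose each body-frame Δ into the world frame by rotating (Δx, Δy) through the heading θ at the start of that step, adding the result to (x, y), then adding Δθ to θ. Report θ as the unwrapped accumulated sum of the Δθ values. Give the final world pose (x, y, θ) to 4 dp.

step 1: ξ=(vx,vy,ωz)=(0.2437, 0.2625, -1.1538), dt=1.5 → body Δ=(0.4723, -0.0203, -1.7308) → world pose (0.4723, -0.0203, -1.7308)
step 2: ξ=(vx,vy,ωz)=(-0.1406, -0.2344, 0.1803), dt=2.0 → body Δ=(-0.1916, -0.5088, 0.3606) → world pose (0.0005, 0.2499, -1.3702)
step 3: ξ=(vx,vy,ωz)=(0.2344, -0.1781, -0.5409), dt=2.0 → body Δ=(0.2079, -0.5205, -1.0817) → world pose (-0.4681, -0.0576, -2.4519)
step 4: ξ=(vx,vy,ωz)=(-0.2812, -0.1500, 0.3606), dt=0.5 → body Δ=(-0.1331, -0.0872, 0.1803) → world pose (-0.4209, 0.0944, -2.2716)
step 5: ξ=(vx,vy,ωz)=(0.0844, 0.0281, 0.5409), dt=0.5 → body Δ=(0.0398, 0.0196, 0.2704) → world pose (-0.4316, 0.0514, -2.0012)

(-0.4316, 0.0514, -2.0012)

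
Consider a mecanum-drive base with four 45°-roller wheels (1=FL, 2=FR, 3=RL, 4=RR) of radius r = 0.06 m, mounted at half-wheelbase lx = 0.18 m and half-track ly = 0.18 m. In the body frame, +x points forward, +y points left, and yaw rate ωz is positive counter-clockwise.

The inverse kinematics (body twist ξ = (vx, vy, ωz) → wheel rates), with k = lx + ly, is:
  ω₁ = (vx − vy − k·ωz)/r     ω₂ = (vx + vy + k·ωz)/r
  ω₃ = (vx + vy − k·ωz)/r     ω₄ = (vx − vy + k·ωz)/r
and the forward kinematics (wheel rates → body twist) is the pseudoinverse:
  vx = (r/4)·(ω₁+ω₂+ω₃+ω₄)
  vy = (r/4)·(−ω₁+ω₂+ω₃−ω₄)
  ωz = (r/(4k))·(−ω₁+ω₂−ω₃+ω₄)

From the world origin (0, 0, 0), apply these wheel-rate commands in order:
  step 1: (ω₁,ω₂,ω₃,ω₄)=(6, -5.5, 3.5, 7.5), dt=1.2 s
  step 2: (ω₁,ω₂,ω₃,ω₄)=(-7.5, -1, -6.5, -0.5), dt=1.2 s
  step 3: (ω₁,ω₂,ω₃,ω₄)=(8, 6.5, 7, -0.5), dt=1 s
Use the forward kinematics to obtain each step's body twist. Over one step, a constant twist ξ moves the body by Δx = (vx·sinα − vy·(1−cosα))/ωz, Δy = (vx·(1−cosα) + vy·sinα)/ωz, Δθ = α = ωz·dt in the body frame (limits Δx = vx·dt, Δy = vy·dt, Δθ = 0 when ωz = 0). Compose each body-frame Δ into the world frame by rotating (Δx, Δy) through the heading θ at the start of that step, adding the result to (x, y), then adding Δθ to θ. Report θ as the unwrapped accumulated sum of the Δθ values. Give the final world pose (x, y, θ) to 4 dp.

step 1: ξ=(vx,vy,ωz)=(0.1725, -0.2325, -0.3125), dt=1.2 → body Δ=(0.1505, -0.3109, -0.3750) → world pose (0.1505, -0.3109, -0.3750)
step 2: ξ=(vx,vy,ωz)=(-0.2325, 0.0075, 0.5208), dt=1.2 → body Δ=(-0.2639, -0.0760, 0.6250) → world pose (-0.1229, -0.2849, 0.2500)
step 3: ξ=(vx,vy,ωz)=(0.3150, 0.0900, -0.3750), dt=1.0 → body Δ=(0.3243, 0.0295, -0.3750) → world pose (0.1840, -0.1760, -0.1250)

(0.1840, -0.1760, -0.1250)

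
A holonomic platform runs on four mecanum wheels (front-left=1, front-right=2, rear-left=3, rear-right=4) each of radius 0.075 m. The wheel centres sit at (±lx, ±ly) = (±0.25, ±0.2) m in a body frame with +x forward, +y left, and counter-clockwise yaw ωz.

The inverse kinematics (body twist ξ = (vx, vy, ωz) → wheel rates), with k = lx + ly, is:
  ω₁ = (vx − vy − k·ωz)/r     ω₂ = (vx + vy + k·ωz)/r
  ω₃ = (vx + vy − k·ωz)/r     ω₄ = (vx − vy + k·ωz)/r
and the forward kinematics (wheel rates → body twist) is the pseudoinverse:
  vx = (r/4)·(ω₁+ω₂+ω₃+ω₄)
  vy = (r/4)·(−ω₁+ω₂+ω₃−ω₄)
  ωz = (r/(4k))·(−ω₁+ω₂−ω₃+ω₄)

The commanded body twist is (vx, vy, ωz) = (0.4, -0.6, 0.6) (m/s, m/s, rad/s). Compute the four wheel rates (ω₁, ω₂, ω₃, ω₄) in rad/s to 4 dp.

k = lx + ly = 0.25 + 0.2 = 0.4500;  k·ωz = 0.4500·0.6 = 0.2700
ω₁ (FL) = (vx − vy − k·ωz)/r = 0.7300/0.075 = 9.7333
ω₂ (FR) = (vx + vy + k·ωz)/r = 0.0700/0.075 = 0.9333
ω₃ (RL) = (vx + vy − k·ωz)/r = -0.4700/0.075 = -6.2667
ω₄ (RR) = (vx − vy + k·ωz)/r = 1.2700/0.075 = 16.9333

(9.7333, 0.9333, -6.2667, 16.9333)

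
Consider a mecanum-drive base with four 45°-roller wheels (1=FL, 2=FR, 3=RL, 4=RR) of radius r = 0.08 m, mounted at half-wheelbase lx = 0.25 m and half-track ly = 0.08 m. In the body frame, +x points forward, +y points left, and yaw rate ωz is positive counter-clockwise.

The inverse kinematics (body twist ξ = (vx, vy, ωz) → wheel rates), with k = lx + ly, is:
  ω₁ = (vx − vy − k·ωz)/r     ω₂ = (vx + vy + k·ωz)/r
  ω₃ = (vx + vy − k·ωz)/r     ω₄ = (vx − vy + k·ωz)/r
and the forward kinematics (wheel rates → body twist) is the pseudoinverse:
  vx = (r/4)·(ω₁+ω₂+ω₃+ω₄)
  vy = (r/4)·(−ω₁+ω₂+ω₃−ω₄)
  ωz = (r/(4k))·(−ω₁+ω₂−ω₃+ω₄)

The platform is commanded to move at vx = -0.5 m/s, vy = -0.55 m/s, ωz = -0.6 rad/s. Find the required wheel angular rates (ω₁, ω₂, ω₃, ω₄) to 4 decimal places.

(3.1000, -15.6000, -10.6500, -1.8500)

k = lx + ly = 0.25 + 0.08 = 0.3300;  k·ωz = 0.3300·-0.6 = -0.1980
ω₁ (FL) = (vx − vy − k·ωz)/r = 0.2480/0.08 = 3.1000
ω₂ (FR) = (vx + vy + k·ωz)/r = -1.2480/0.08 = -15.6000
ω₃ (RL) = (vx + vy − k·ωz)/r = -0.8520/0.08 = -10.6500
ω₄ (RR) = (vx − vy + k·ωz)/r = -0.1480/0.08 = -1.8500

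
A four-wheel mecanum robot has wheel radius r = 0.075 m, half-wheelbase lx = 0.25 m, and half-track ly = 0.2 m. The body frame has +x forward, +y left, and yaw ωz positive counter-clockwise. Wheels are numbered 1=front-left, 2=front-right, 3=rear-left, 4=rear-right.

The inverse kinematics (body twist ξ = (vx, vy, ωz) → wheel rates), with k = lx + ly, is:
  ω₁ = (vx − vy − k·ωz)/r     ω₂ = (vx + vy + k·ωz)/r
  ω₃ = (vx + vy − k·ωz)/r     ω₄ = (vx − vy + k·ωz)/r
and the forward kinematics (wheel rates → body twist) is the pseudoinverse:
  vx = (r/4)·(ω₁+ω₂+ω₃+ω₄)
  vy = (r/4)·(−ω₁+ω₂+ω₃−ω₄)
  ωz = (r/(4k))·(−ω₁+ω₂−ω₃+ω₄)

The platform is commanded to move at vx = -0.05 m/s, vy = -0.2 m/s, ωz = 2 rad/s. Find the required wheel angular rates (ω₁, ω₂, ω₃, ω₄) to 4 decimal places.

(-10.0000, 8.6667, -15.3333, 14.0000)

k = lx + ly = 0.25 + 0.2 = 0.4500;  k·ωz = 0.4500·2 = 0.9000
ω₁ (FL) = (vx − vy − k·ωz)/r = -0.7500/0.075 = -10.0000
ω₂ (FR) = (vx + vy + k·ωz)/r = 0.6500/0.075 = 8.6667
ω₃ (RL) = (vx + vy − k·ωz)/r = -1.1500/0.075 = -15.3333
ω₄ (RR) = (vx − vy + k·ωz)/r = 1.0500/0.075 = 14.0000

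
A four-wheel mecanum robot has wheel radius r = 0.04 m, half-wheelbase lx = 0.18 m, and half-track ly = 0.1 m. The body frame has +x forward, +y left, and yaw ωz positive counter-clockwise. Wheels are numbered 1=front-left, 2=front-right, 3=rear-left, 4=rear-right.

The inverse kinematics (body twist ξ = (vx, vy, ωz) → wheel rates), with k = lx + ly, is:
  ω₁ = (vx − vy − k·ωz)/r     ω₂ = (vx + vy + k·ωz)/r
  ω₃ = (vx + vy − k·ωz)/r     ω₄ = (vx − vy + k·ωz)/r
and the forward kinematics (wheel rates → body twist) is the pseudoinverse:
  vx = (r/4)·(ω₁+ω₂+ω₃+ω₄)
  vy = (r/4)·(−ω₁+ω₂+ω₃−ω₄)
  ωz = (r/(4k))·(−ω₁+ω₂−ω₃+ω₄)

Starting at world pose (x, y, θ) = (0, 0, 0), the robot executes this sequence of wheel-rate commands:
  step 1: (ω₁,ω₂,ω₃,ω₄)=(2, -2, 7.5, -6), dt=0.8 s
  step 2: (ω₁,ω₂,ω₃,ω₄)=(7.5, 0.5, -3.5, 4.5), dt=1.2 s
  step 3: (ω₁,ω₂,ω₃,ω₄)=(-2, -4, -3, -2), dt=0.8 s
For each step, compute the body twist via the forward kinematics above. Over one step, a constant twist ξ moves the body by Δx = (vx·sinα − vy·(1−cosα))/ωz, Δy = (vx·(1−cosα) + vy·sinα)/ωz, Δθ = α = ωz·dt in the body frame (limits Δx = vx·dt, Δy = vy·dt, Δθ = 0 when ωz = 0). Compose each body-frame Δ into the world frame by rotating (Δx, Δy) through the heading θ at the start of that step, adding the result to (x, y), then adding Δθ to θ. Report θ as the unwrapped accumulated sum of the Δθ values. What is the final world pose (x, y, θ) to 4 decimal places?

(-0.0462, -0.1210, -0.4857)

step 1: ξ=(vx,vy,ωz)=(0.0150, 0.0950, -0.6250), dt=0.8 → body Δ=(0.0301, 0.0699, -0.5000) → world pose (0.0301, 0.0699, -0.5000)
step 2: ξ=(vx,vy,ωz)=(0.0900, -0.1500, 0.0357), dt=1.2 → body Δ=(0.1118, -0.1776, 0.0429) → world pose (0.0431, -0.1396, -0.4571)
step 3: ξ=(vx,vy,ωz)=(-0.1100, -0.0300, -0.0357), dt=0.8 → body Δ=(-0.0883, -0.0227, -0.0286) → world pose (-0.0462, -0.1210, -0.4857)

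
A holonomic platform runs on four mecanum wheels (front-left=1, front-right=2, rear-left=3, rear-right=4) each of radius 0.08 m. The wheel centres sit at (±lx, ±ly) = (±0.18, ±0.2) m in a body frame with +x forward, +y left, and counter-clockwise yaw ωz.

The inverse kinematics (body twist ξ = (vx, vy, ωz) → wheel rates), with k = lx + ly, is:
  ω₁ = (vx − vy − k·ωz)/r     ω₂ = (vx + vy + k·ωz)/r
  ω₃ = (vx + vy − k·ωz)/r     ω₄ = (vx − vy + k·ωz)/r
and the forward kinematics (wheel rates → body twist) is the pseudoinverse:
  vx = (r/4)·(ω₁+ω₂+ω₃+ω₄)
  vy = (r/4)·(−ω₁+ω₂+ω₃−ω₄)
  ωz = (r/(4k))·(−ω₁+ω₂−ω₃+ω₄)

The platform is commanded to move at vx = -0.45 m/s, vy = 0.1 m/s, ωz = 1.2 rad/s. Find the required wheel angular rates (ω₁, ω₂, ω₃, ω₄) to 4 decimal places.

k = lx + ly = 0.18 + 0.2 = 0.3800;  k·ωz = 0.3800·1.2 = 0.4560
ω₁ (FL) = (vx − vy − k·ωz)/r = -1.0060/0.08 = -12.5750
ω₂ (FR) = (vx + vy + k·ωz)/r = 0.1060/0.08 = 1.3250
ω₃ (RL) = (vx + vy − k·ωz)/r = -0.8060/0.08 = -10.0750
ω₄ (RR) = (vx − vy + k·ωz)/r = -0.0940/0.08 = -1.1750

(-12.5750, 1.3250, -10.0750, -1.1750)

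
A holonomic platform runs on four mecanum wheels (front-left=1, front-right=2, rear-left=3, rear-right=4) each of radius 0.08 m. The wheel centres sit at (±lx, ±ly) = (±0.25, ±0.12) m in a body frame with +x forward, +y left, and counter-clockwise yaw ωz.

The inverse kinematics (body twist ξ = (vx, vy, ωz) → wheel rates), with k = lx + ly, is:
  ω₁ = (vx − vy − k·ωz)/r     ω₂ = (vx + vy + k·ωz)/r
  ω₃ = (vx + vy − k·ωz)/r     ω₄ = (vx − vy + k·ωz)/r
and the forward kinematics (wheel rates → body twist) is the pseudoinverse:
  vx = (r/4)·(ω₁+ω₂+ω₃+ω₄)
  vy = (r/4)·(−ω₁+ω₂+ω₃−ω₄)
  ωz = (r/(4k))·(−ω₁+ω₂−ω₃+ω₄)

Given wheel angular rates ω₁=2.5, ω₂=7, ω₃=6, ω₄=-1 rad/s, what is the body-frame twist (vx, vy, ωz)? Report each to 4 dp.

k = lx + ly = 0.25 + 0.12 = 0.3700
ω₁+ω₂+ω₃+ω₄ = 14.5000  →  vx = (0.08/4)·14.5000 = 0.2900
−ω₁+ω₂+ω₃−ω₄ = 11.5000  →  vy = (0.08/4)·11.5000 = 0.2300
−ω₁+ω₂−ω₃+ω₄ = -2.5000  →  ωz = (0.08/1.4800)·-2.5000 = -0.1351

(0.2900, 0.2300, -0.1351)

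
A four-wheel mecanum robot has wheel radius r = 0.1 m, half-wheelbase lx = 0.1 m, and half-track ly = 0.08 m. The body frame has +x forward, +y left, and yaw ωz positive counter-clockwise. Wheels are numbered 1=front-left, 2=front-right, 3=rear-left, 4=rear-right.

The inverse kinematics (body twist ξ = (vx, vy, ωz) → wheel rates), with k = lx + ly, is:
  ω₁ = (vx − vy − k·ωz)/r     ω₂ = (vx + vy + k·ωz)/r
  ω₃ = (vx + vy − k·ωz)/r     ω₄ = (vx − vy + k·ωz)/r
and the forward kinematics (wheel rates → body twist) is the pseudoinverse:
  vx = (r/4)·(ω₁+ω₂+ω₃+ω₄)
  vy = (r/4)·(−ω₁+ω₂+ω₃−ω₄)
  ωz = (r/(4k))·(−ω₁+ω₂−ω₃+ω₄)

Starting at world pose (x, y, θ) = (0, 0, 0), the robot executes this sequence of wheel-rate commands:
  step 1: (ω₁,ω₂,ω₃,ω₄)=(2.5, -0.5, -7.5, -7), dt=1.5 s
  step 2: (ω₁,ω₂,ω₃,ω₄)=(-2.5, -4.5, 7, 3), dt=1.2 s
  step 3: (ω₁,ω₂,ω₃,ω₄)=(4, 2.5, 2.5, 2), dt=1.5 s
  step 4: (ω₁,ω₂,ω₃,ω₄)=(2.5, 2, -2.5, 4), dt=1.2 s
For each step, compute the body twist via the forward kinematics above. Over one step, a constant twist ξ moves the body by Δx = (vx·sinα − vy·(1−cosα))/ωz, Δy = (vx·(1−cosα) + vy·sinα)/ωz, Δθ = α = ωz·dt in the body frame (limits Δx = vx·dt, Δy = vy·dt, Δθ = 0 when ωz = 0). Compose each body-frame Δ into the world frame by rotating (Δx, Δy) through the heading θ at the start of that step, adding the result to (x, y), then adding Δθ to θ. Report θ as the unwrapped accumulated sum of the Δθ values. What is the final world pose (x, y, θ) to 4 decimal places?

step 1: ξ=(vx,vy,ωz)=(-0.3125, -0.0875, -0.3472), dt=1.5 → body Δ=(-0.4813, -0.0061, -0.5208) → world pose (-0.4813, -0.0061, -0.5208)
step 2: ξ=(vx,vy,ωz)=(0.0750, 0.0500, -0.8333), dt=1.2 → body Δ=(0.1033, 0.0091, -1.0000) → world pose (-0.3871, -0.0496, -1.5208)
step 3: ξ=(vx,vy,ωz)=(0.2750, -0.0250, -0.2778), dt=1.5 → body Δ=(0.3930, -0.1211, -0.4167) → world pose (-0.4885, -0.4481, -1.9375)
step 4: ξ=(vx,vy,ωz)=(0.1500, -0.1750, 0.8333), dt=1.2 → body Δ=(0.2480, -0.0940, 1.0000) → world pose (-0.6651, -0.6459, -0.9375)

(-0.6651, -0.6459, -0.9375)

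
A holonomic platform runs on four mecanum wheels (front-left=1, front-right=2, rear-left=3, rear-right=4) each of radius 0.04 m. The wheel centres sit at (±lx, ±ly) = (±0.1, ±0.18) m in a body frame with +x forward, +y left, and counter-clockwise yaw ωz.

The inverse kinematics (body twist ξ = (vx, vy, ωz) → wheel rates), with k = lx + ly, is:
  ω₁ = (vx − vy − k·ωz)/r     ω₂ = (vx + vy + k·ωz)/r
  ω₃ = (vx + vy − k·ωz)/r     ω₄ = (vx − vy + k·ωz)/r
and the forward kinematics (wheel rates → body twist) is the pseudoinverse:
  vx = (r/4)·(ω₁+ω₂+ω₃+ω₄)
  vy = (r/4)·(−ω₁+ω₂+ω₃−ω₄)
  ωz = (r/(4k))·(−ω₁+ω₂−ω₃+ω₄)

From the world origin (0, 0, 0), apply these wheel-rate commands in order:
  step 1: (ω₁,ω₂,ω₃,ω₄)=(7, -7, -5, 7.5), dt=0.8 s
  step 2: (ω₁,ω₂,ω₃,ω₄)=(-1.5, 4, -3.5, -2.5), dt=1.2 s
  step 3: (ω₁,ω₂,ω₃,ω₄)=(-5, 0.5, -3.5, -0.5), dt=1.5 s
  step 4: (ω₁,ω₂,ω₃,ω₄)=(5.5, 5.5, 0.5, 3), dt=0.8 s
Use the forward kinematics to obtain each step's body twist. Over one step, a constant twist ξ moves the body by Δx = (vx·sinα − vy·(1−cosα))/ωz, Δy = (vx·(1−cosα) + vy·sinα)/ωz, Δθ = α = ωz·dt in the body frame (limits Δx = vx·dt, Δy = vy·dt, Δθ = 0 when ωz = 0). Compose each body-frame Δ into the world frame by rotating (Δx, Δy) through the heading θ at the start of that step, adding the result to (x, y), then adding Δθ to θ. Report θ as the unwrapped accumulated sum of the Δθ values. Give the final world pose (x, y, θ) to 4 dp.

step 1: ξ=(vx,vy,ωz)=(0.0250, -0.2650, -0.0536), dt=0.8 → body Δ=(0.0155, -0.2124, -0.0429) → world pose (0.0155, -0.2124, -0.0429)
step 2: ξ=(vx,vy,ωz)=(-0.0350, 0.0450, 0.2321), dt=1.2 → body Δ=(-0.0489, 0.0475, 0.2786) → world pose (-0.0314, -0.1628, 0.2357)
step 3: ξ=(vx,vy,ωz)=(-0.0850, 0.0250, 0.3036), dt=1.5 → body Δ=(-0.1315, 0.0077, 0.4554) → world pose (-0.1611, -0.1861, 0.6911)
step 4: ξ=(vx,vy,ωz)=(0.1450, -0.0250, 0.0893), dt=0.8 → body Δ=(0.1166, -0.0158, 0.0714) → world pose (-0.0611, -0.1239, 0.7625)

(-0.0611, -0.1239, 0.7625)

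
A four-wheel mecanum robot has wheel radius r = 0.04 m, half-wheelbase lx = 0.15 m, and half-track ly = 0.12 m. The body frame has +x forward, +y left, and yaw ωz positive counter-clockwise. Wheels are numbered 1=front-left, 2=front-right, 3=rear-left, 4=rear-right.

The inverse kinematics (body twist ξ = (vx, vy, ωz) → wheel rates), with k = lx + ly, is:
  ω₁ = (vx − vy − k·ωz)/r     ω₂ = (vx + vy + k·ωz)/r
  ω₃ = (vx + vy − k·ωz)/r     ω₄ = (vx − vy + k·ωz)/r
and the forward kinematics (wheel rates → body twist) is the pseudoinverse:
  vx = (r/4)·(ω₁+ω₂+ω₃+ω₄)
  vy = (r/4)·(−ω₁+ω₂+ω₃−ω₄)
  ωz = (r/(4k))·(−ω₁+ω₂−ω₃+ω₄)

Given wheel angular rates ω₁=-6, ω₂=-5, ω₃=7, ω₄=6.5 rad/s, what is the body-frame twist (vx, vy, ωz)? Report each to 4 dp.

(0.0250, 0.0150, 0.0185)

k = lx + ly = 0.15 + 0.12 = 0.2700
ω₁+ω₂+ω₃+ω₄ = 2.5000  →  vx = (0.04/4)·2.5000 = 0.0250
−ω₁+ω₂+ω₃−ω₄ = 1.5000  →  vy = (0.04/4)·1.5000 = 0.0150
−ω₁+ω₂−ω₃+ω₄ = 0.5000  →  ωz = (0.04/1.0800)·0.5000 = 0.0185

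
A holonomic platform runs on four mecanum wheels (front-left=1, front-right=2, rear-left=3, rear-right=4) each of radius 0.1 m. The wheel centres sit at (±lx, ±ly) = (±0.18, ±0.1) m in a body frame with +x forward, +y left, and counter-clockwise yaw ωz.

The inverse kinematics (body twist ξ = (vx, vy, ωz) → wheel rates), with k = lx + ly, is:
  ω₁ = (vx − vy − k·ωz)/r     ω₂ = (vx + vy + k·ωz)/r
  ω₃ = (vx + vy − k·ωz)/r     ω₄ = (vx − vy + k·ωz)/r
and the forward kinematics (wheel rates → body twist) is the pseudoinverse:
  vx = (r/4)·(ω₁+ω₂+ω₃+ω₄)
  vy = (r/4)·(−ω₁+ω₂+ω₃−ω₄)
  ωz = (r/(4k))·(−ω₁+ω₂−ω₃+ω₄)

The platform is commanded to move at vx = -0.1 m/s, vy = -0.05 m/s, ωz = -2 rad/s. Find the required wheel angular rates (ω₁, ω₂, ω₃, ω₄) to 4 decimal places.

(5.1000, -7.1000, 4.1000, -6.1000)

k = lx + ly = 0.18 + 0.1 = 0.2800;  k·ωz = 0.2800·-2 = -0.5600
ω₁ (FL) = (vx − vy − k·ωz)/r = 0.5100/0.1 = 5.1000
ω₂ (FR) = (vx + vy + k·ωz)/r = -0.7100/0.1 = -7.1000
ω₃ (RL) = (vx + vy − k·ωz)/r = 0.4100/0.1 = 4.1000
ω₄ (RR) = (vx − vy + k·ωz)/r = -0.6100/0.1 = -6.1000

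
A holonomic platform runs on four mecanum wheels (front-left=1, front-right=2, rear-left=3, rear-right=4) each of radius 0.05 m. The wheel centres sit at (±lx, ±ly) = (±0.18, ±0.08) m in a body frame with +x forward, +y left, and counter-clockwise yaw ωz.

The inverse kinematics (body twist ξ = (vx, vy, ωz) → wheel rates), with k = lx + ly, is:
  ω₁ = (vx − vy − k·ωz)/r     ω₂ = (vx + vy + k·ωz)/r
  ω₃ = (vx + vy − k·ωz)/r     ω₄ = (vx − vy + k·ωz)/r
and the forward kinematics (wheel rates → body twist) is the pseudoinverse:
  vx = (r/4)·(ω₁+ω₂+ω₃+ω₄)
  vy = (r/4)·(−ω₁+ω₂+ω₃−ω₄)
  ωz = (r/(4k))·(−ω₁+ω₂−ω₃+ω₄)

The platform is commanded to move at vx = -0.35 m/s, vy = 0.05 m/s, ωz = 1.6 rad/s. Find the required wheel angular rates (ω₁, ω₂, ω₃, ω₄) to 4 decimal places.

(-16.3200, 2.3200, -14.3200, 0.3200)

k = lx + ly = 0.18 + 0.08 = 0.2600;  k·ωz = 0.2600·1.6 = 0.4160
ω₁ (FL) = (vx − vy − k·ωz)/r = -0.8160/0.05 = -16.3200
ω₂ (FR) = (vx + vy + k·ωz)/r = 0.1160/0.05 = 2.3200
ω₃ (RL) = (vx + vy − k·ωz)/r = -0.7160/0.05 = -14.3200
ω₄ (RR) = (vx − vy + k·ωz)/r = 0.0160/0.05 = 0.3200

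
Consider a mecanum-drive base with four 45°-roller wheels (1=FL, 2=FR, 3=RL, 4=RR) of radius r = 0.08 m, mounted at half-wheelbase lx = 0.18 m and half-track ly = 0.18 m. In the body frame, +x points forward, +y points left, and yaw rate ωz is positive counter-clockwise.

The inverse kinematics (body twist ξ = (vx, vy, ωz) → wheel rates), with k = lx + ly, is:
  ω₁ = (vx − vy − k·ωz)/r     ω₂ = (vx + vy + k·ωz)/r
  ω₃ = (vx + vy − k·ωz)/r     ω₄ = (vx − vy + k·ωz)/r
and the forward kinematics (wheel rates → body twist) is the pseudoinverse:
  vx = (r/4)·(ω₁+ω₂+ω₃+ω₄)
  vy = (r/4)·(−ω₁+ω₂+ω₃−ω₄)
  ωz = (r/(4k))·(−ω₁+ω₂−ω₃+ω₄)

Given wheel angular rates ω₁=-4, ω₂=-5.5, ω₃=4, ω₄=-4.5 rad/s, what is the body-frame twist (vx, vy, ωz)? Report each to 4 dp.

(-0.2000, 0.1400, -0.5556)

k = lx + ly = 0.18 + 0.18 = 0.3600
ω₁+ω₂+ω₃+ω₄ = -10.0000  →  vx = (0.08/4)·-10.0000 = -0.2000
−ω₁+ω₂+ω₃−ω₄ = 7.0000  →  vy = (0.08/4)·7.0000 = 0.1400
−ω₁+ω₂−ω₃+ω₄ = -10.0000  →  ωz = (0.08/1.4400)·-10.0000 = -0.5556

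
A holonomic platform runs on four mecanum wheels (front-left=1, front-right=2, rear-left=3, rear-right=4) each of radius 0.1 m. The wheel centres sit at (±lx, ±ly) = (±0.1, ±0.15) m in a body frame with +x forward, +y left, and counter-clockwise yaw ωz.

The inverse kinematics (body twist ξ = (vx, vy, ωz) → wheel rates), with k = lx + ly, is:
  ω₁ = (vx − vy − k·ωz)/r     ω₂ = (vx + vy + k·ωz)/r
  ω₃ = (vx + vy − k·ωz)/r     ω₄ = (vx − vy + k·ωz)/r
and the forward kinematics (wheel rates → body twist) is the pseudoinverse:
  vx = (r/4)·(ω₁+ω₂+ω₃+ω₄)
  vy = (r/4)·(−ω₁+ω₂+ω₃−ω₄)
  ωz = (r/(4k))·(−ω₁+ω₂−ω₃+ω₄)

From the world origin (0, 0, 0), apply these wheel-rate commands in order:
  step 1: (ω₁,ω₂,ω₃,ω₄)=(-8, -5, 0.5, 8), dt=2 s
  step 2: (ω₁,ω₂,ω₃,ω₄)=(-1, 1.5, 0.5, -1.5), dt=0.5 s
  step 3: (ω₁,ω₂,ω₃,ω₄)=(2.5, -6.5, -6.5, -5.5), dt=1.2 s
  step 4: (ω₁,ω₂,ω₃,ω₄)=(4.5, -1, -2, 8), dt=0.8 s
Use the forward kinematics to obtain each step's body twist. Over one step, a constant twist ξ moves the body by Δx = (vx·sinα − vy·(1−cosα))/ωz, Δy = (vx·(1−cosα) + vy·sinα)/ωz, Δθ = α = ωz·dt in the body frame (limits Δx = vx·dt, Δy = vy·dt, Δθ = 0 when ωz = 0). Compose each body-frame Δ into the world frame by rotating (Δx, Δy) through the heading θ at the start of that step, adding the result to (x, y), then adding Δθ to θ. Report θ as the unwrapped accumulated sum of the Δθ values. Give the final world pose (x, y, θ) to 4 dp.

step 1: ξ=(vx,vy,ωz)=(-0.1125, -0.1125, 1.0500), dt=2.0 → body Δ=(0.0687, -0.2537, 2.1000) → world pose (0.0687, -0.2537, 2.1000)
step 2: ξ=(vx,vy,ωz)=(-0.0125, 0.1125, 0.0500), dt=0.5 → body Δ=(-0.0070, 0.0562, 0.0250) → world pose (0.0238, -0.2881, 2.1250)
step 3: ξ=(vx,vy,ωz)=(-0.4000, -0.2500, -0.8000), dt=1.2 → body Δ=(-0.5429, -0.0428, -0.9600) → world pose (0.3458, -0.7272, 1.1650)
step 4: ξ=(vx,vy,ωz)=(0.2375, -0.3875, 0.4500), dt=0.8 → body Δ=(0.2411, -0.2695, 0.3600) → world pose (0.6886, -0.6120, 1.5250)

(0.6886, -0.6120, 1.5250)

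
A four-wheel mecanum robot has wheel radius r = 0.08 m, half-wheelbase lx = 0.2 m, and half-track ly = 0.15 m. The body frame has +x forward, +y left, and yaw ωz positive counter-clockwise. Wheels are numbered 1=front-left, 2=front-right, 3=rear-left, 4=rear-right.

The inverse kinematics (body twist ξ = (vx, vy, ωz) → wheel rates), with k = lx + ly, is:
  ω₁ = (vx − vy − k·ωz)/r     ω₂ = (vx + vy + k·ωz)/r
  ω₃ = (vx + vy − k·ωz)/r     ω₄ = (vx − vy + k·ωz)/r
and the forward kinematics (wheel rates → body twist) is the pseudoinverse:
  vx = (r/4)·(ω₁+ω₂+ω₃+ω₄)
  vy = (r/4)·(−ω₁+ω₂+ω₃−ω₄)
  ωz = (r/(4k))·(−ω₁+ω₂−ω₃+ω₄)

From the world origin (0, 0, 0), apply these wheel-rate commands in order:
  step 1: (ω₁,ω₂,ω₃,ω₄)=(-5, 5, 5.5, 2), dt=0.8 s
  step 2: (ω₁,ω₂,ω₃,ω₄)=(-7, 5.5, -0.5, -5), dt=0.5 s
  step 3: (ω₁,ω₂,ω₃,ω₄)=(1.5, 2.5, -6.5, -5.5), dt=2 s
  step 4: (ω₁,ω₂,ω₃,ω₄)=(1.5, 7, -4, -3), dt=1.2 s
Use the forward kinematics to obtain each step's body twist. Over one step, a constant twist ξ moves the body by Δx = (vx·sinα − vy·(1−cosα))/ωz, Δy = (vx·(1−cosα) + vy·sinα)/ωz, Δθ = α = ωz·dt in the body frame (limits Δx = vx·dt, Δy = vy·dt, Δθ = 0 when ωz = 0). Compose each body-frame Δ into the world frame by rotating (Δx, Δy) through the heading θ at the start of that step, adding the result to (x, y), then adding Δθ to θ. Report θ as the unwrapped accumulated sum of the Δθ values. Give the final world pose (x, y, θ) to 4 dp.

step 1: ξ=(vx,vy,ωz)=(0.1500, 0.2700, 0.3714), dt=0.8 → body Δ=(0.0864, 0.2305, 0.2971) → world pose (0.0864, 0.2305, 0.2971)
step 2: ξ=(vx,vy,ωz)=(-0.1400, 0.3400, 0.4571), dt=0.5 → body Δ=(-0.0887, 0.1606, 0.2286) → world pose (-0.0455, 0.3581, 0.5257)
step 3: ξ=(vx,vy,ωz)=(-0.1600, 0.0000, 0.1143), dt=2.0 → body Δ=(-0.3172, -0.0364, 0.2286) → world pose (-0.3016, 0.1674, 0.7543)
step 4: ξ=(vx,vy,ωz)=(0.0300, 0.0900, 0.3714), dt=1.2 → body Δ=(0.0111, 0.1124, 0.4457) → world pose (-0.3704, 0.2569, 1.2000)

(-0.3704, 0.2569, 1.2000)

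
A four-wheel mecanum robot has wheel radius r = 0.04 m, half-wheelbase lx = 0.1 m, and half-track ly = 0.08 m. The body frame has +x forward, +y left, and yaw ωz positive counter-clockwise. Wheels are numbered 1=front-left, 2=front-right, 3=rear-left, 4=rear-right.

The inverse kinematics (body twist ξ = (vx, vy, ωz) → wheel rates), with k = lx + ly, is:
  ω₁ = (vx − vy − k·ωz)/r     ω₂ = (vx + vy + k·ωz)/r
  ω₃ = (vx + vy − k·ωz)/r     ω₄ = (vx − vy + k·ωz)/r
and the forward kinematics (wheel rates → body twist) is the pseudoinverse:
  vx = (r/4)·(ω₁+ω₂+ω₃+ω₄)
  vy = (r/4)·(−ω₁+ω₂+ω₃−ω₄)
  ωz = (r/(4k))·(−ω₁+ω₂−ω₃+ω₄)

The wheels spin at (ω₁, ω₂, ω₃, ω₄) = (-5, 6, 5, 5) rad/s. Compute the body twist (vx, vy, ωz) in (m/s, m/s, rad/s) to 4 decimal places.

k = lx + ly = 0.1 + 0.08 = 0.1800
ω₁+ω₂+ω₃+ω₄ = 11.0000  →  vx = (0.04/4)·11.0000 = 0.1100
−ω₁+ω₂+ω₃−ω₄ = 11.0000  →  vy = (0.04/4)·11.0000 = 0.1100
−ω₁+ω₂−ω₃+ω₄ = 11.0000  →  ωz = (0.04/0.7200)·11.0000 = 0.6111

(0.1100, 0.1100, 0.6111)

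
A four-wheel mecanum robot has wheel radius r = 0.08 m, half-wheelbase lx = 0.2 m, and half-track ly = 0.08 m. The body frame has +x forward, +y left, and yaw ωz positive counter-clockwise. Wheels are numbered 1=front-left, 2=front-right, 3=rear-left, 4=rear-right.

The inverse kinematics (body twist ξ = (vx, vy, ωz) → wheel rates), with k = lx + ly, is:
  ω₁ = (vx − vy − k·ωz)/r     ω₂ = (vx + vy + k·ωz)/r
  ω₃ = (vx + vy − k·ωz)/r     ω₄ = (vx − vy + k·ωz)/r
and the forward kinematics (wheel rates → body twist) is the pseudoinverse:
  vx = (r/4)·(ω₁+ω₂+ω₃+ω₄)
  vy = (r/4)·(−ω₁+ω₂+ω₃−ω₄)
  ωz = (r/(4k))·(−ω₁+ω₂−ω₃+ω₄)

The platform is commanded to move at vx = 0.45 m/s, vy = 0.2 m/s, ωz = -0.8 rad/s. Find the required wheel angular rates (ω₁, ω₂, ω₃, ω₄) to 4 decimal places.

(5.9250, 5.3250, 10.9250, 0.3250)

k = lx + ly = 0.2 + 0.08 = 0.2800;  k·ωz = 0.2800·-0.8 = -0.2240
ω₁ (FL) = (vx − vy − k·ωz)/r = 0.4740/0.08 = 5.9250
ω₂ (FR) = (vx + vy + k·ωz)/r = 0.4260/0.08 = 5.3250
ω₃ (RL) = (vx + vy − k·ωz)/r = 0.8740/0.08 = 10.9250
ω₄ (RR) = (vx − vy + k·ωz)/r = 0.0260/0.08 = 0.3250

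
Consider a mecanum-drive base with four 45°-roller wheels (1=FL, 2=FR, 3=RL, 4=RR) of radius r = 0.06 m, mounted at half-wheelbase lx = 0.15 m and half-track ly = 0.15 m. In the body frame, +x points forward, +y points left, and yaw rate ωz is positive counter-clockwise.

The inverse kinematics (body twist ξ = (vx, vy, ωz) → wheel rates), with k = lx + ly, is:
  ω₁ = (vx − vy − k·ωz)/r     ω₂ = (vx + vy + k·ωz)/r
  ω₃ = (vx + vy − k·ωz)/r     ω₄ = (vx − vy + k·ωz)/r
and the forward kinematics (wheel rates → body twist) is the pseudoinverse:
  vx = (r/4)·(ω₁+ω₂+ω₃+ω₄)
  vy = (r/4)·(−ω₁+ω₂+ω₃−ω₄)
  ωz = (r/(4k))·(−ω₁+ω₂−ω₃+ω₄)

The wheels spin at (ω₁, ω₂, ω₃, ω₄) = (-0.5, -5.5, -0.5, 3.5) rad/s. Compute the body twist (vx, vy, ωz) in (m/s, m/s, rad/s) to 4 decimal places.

k = lx + ly = 0.15 + 0.15 = 0.3000
ω₁+ω₂+ω₃+ω₄ = -3.0000  →  vx = (0.06/4)·-3.0000 = -0.0450
−ω₁+ω₂+ω₃−ω₄ = -9.0000  →  vy = (0.06/4)·-9.0000 = -0.1350
−ω₁+ω₂−ω₃+ω₄ = -1.0000  →  ωz = (0.06/1.2000)·-1.0000 = -0.0500

(-0.0450, -0.1350, -0.0500)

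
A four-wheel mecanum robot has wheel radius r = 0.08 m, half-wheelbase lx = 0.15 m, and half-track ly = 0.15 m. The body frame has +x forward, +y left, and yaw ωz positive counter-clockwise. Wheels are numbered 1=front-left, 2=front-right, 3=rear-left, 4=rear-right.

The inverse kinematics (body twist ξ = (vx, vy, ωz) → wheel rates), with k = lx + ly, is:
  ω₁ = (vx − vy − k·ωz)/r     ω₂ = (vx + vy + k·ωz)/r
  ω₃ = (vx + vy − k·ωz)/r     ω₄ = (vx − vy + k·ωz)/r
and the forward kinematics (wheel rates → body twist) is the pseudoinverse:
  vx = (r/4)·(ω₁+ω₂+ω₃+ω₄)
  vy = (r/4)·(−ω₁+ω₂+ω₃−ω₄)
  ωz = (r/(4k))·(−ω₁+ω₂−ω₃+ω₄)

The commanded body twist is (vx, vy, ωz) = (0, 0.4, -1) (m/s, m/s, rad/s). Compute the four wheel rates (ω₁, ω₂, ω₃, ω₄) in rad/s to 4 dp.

k = lx + ly = 0.15 + 0.15 = 0.3000;  k·ωz = 0.3000·-1 = -0.3000
ω₁ (FL) = (vx − vy − k·ωz)/r = -0.1000/0.08 = -1.2500
ω₂ (FR) = (vx + vy + k·ωz)/r = 0.1000/0.08 = 1.2500
ω₃ (RL) = (vx + vy − k·ωz)/r = 0.7000/0.08 = 8.7500
ω₄ (RR) = (vx − vy + k·ωz)/r = -0.7000/0.08 = -8.7500

(-1.2500, 1.2500, 8.7500, -8.7500)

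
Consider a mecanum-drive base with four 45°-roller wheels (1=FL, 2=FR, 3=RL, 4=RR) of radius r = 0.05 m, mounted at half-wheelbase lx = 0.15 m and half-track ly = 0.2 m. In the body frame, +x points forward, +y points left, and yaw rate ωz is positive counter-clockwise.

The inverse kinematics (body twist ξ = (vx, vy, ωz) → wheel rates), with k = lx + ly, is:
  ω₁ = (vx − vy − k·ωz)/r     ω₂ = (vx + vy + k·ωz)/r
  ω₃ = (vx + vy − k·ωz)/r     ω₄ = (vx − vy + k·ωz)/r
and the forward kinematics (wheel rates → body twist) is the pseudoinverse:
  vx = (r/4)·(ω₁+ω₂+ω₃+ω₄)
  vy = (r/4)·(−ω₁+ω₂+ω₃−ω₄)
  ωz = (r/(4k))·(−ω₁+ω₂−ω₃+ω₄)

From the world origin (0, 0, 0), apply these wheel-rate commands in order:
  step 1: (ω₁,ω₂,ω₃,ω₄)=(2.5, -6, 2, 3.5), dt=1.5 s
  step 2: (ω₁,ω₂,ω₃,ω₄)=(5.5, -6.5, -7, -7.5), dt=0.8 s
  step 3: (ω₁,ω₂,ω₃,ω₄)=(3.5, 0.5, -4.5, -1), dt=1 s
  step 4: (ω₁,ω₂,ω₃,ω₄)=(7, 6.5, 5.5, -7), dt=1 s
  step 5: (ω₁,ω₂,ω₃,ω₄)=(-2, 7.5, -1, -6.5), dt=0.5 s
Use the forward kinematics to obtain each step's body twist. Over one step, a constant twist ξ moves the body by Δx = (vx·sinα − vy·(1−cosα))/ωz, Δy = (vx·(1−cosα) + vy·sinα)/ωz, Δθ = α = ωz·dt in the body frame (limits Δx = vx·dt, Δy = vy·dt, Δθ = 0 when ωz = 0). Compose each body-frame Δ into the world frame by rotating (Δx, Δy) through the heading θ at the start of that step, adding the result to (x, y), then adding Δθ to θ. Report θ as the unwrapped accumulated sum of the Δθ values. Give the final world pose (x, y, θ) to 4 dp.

step 1: ξ=(vx,vy,ωz)=(0.0250, -0.1250, -0.2500), dt=1.5 → body Δ=(0.0019, -0.1901, -0.3750) → world pose (0.0019, -0.1901, -0.3750)
step 2: ξ=(vx,vy,ωz)=(-0.1938, -0.1438, -0.4464), dt=0.8 → body Δ=(-0.1720, -0.0852, -0.3571) → world pose (-0.1894, -0.2063, -0.7321)
step 3: ξ=(vx,vy,ωz)=(-0.0187, -0.0813, 0.0179), dt=1.0 → body Δ=(-0.0180, -0.0814, 0.0179) → world pose (-0.2572, -0.2548, -0.7143)
step 4: ξ=(vx,vy,ωz)=(0.1500, 0.1500, -0.4643), dt=1.0 → body Δ=(0.1789, 0.1105, -0.4643) → world pose (-0.0497, -0.2885, -1.1786)
step 5: ξ=(vx,vy,ωz)=(-0.0250, 0.1875, 0.1429), dt=0.5 → body Δ=(-0.0158, 0.0932, 0.0714) → world pose (0.0304, -0.2383, -1.1071)

(0.0304, -0.2383, -1.1071)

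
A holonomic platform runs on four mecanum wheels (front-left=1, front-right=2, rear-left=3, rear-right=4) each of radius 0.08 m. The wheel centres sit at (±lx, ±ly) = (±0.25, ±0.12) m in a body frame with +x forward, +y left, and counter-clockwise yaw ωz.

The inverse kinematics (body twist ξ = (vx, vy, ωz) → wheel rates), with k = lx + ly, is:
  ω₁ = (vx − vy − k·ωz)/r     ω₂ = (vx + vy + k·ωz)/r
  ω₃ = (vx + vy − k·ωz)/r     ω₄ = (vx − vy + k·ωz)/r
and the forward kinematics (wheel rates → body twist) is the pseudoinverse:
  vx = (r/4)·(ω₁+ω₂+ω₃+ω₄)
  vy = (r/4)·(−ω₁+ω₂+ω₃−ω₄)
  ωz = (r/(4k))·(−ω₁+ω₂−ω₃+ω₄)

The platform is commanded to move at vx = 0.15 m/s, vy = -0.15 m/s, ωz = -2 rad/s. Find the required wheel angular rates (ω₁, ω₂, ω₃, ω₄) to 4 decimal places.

(13.0000, -9.2500, 9.2500, -5.5000)

k = lx + ly = 0.25 + 0.12 = 0.3700;  k·ωz = 0.3700·-2 = -0.7400
ω₁ (FL) = (vx − vy − k·ωz)/r = 1.0400/0.08 = 13.0000
ω₂ (FR) = (vx + vy + k·ωz)/r = -0.7400/0.08 = -9.2500
ω₃ (RL) = (vx + vy − k·ωz)/r = 0.7400/0.08 = 9.2500
ω₄ (RR) = (vx − vy + k·ωz)/r = -0.4400/0.08 = -5.5000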